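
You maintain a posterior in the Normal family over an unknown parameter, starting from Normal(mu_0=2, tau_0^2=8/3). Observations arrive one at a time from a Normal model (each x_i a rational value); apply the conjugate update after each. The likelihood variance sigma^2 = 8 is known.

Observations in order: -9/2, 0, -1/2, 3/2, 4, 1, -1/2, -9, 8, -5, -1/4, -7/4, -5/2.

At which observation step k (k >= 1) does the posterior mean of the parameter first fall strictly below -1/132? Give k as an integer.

obs 1: x=-9/2 → posterior Normal(3/8, 2)
obs 2: x=0 → posterior Normal(3/10, 8/5)
obs 3: x=-1/2 → posterior Normal(1/6, 4/3)
obs 4: x=3/2 → posterior Normal(5/14, 8/7)
obs 5: x=4 → posterior Normal(13/16, 1)
obs 6: x=1 → posterior Normal(5/6, 8/9)
obs 7: x=-1/2 → posterior Normal(7/10, 4/5)
obs 8: x=-9 → posterior Normal(-2/11, 8/11)
obs 9: x=8 → posterior Normal(1/2, 2/3)
obs 10: x=-5 → posterior Normal(1/13, 8/13)
obs 11: x=-1/4 → posterior Normal(3/56, 4/7)
obs 12: x=-7/4 → posterior Normal(-1/15, 8/15)
obs 13: x=-5/2 → posterior Normal(-7/32, 1/2)

k = 8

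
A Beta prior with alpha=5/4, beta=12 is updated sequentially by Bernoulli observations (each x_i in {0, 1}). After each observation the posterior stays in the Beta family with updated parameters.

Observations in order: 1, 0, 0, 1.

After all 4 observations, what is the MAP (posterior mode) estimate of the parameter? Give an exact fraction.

obs 1: x=1 → posterior Beta(9/4, 12)
obs 2: x=0 → posterior Beta(9/4, 13)
obs 3: x=0 → posterior Beta(9/4, 14)
obs 4: x=1 → posterior Beta(13/4, 14)

9/61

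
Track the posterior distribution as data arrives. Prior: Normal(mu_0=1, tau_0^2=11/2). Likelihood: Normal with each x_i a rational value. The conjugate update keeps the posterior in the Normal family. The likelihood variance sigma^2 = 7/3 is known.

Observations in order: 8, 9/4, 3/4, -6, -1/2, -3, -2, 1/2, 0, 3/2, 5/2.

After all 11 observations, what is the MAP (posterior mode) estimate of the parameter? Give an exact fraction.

146/377

obs 1: x=8 → posterior Normal(278/47, 77/47)
obs 2: x=9/4 → posterior Normal(1409/320, 77/80)
obs 3: x=3/4 → posterior Normal(377/113, 77/113)
obs 4: x=-6 → posterior Normal(179/146, 77/146)
obs 5: x=-1/2 → posterior Normal(325/358, 77/179)
obs 6: x=-3 → posterior Normal(127/424, 77/212)
obs 7: x=-2 → posterior Normal(-1/98, 11/35)
obs 8: x=1/2 → posterior Normal(7/139, 77/278)
obs 9: x=0 → posterior Normal(14/311, 77/311)
obs 10: x=3/2 → posterior Normal(127/688, 77/344)
obs 11: x=5/2 → posterior Normal(146/377, 77/377)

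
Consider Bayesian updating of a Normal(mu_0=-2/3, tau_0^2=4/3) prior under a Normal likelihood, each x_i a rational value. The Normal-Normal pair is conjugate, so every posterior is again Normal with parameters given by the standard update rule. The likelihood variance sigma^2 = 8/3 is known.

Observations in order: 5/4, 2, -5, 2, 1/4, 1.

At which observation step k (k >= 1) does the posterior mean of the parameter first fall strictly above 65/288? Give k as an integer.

obs 1: x=5/4 → posterior Normal(-1/36, 8/9)
obs 2: x=2 → posterior Normal(23/48, 2/3)
obs 3: x=-5 → posterior Normal(-37/60, 8/15)
obs 4: x=2 → posterior Normal(-13/72, 4/9)
obs 5: x=1/4 → posterior Normal(-5/42, 8/21)
obs 6: x=1 → posterior Normal(1/48, 1/3)

k = 2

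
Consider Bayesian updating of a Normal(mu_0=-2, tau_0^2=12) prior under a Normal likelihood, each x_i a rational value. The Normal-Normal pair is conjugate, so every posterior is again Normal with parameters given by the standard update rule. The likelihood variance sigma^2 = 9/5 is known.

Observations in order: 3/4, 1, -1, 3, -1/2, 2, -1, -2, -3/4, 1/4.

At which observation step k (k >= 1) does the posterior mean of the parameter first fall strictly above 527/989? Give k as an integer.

k = 2

obs 1: x=3/4 → posterior Normal(9/23, 36/23)
obs 2: x=1 → posterior Normal(29/43, 36/43)
obs 3: x=-1 → posterior Normal(1/7, 4/7)
obs 4: x=3 → posterior Normal(69/83, 36/83)
obs 5: x=-1/2 → posterior Normal(59/103, 36/103)
obs 6: x=2 → posterior Normal(33/41, 12/41)
obs 7: x=-1 → posterior Normal(79/143, 36/143)
obs 8: x=-2 → posterior Normal(39/163, 36/163)
obs 9: x=-3/4 → posterior Normal(8/61, 12/61)
obs 10: x=1/4 → posterior Normal(1/7, 36/203)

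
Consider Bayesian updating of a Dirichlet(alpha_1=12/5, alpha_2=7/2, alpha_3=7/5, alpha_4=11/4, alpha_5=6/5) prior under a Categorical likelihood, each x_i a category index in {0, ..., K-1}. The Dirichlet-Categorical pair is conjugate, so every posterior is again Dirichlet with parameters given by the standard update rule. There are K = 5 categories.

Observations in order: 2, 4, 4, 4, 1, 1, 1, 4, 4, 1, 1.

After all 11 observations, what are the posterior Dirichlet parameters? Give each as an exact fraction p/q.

alpha_1=12/5, alpha_2=17/2, alpha_3=12/5, alpha_4=11/4, alpha_5=31/5

obs 1: x=2 → posterior Dirichlet(12/5, 7/2, 12/5, 11/4, 6/5)
obs 2: x=4 → posterior Dirichlet(12/5, 7/2, 12/5, 11/4, 11/5)
obs 3: x=4 → posterior Dirichlet(12/5, 7/2, 12/5, 11/4, 16/5)
obs 4: x=4 → posterior Dirichlet(12/5, 7/2, 12/5, 11/4, 21/5)
obs 5: x=1 → posterior Dirichlet(12/5, 9/2, 12/5, 11/4, 21/5)
obs 6: x=1 → posterior Dirichlet(12/5, 11/2, 12/5, 11/4, 21/5)
obs 7: x=1 → posterior Dirichlet(12/5, 13/2, 12/5, 11/4, 21/5)
obs 8: x=4 → posterior Dirichlet(12/5, 13/2, 12/5, 11/4, 26/5)
obs 9: x=4 → posterior Dirichlet(12/5, 13/2, 12/5, 11/4, 31/5)
obs 10: x=1 → posterior Dirichlet(12/5, 15/2, 12/5, 11/4, 31/5)
obs 11: x=1 → posterior Dirichlet(12/5, 17/2, 12/5, 11/4, 31/5)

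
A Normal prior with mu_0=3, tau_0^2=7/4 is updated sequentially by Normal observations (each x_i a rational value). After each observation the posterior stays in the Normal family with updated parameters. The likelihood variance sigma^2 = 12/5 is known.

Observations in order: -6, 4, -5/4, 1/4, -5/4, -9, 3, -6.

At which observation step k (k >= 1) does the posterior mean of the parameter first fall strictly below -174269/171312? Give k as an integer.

k = 6

obs 1: x=-6 → posterior Normal(-66/83, 84/83)
obs 2: x=4 → posterior Normal(37/59, 42/59)
obs 3: x=-5/4 → posterior Normal(121/612, 28/51)
obs 4: x=1/4 → posterior Normal(39/188, 21/47)
obs 5: x=-5/4 → posterior Normal(-19/892, 84/223)
obs 6: x=-9 → posterior Normal(-1279/1032, 14/43)
obs 7: x=3 → posterior Normal(-859/1172, 84/293)
obs 8: x=-6 → posterior Normal(-1699/1312, 21/82)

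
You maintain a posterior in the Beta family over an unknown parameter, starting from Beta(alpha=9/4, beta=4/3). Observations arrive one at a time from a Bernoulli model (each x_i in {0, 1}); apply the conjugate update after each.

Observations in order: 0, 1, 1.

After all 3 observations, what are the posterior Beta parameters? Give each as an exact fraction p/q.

alpha=17/4, beta=7/3

obs 1: x=0 → posterior Beta(9/4, 7/3)
obs 2: x=1 → posterior Beta(13/4, 7/3)
obs 3: x=1 → posterior Beta(17/4, 7/3)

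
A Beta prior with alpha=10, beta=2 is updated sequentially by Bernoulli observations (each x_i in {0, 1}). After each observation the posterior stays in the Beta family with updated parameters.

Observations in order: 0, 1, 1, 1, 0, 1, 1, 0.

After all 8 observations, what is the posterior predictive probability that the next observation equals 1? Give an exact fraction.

obs 1: x=0 → posterior Beta(10, 3)
obs 2: x=1 → posterior Beta(11, 3)
obs 3: x=1 → posterior Beta(12, 3)
obs 4: x=1 → posterior Beta(13, 3)
obs 5: x=0 → posterior Beta(13, 4)
obs 6: x=1 → posterior Beta(14, 4)
obs 7: x=1 → posterior Beta(15, 4)
obs 8: x=0 → posterior Beta(15, 5)

3/4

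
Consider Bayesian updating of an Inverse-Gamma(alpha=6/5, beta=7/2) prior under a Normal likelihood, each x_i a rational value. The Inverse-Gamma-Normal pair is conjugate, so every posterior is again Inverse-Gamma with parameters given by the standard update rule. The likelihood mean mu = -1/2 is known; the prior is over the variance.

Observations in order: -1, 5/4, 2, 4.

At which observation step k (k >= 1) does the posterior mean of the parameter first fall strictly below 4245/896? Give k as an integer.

obs 1: x=-1 → posterior Inverse-Gamma(17/10, 29/8)
obs 2: x=5/4 → posterior Inverse-Gamma(11/5, 165/32)
obs 3: x=2 → posterior Inverse-Gamma(27/10, 265/32)
obs 4: x=4 → posterior Inverse-Gamma(16/5, 589/32)

k = 2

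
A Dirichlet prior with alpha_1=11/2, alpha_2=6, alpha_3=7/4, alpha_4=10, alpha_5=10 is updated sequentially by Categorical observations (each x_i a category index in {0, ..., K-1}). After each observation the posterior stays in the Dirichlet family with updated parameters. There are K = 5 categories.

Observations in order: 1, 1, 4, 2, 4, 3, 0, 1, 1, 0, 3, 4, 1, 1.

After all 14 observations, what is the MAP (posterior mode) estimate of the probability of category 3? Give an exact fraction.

obs 1: x=1 → posterior Dirichlet(11/2, 7, 7/4, 10, 10)
obs 2: x=1 → posterior Dirichlet(11/2, 8, 7/4, 10, 10)
obs 3: x=4 → posterior Dirichlet(11/2, 8, 7/4, 10, 11)
obs 4: x=2 → posterior Dirichlet(11/2, 8, 11/4, 10, 11)
obs 5: x=4 → posterior Dirichlet(11/2, 8, 11/4, 10, 12)
obs 6: x=3 → posterior Dirichlet(11/2, 8, 11/4, 11, 12)
obs 7: x=0 → posterior Dirichlet(13/2, 8, 11/4, 11, 12)
obs 8: x=1 → posterior Dirichlet(13/2, 9, 11/4, 11, 12)
obs 9: x=1 → posterior Dirichlet(13/2, 10, 11/4, 11, 12)
obs 10: x=0 → posterior Dirichlet(15/2, 10, 11/4, 11, 12)
obs 11: x=3 → posterior Dirichlet(15/2, 10, 11/4, 12, 12)
obs 12: x=4 → posterior Dirichlet(15/2, 10, 11/4, 12, 13)
obs 13: x=1 → posterior Dirichlet(15/2, 11, 11/4, 12, 13)
obs 14: x=1 → posterior Dirichlet(15/2, 12, 11/4, 12, 13)

44/169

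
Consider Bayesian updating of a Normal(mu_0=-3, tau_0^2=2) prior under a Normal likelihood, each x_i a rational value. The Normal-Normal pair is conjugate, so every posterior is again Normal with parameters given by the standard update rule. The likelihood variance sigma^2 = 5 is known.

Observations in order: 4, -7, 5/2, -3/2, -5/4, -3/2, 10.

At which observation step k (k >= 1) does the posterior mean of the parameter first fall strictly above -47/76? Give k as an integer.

k = 7

obs 1: x=4 → posterior Normal(-1, 10/7)
obs 2: x=-7 → posterior Normal(-7/3, 10/9)
obs 3: x=5/2 → posterior Normal(-16/11, 10/11)
obs 4: x=-3/2 → posterior Normal(-19/13, 10/13)
obs 5: x=-5/4 → posterior Normal(-43/30, 2/3)
obs 6: x=-3/2 → posterior Normal(-49/34, 10/17)
obs 7: x=10 → posterior Normal(-9/38, 10/19)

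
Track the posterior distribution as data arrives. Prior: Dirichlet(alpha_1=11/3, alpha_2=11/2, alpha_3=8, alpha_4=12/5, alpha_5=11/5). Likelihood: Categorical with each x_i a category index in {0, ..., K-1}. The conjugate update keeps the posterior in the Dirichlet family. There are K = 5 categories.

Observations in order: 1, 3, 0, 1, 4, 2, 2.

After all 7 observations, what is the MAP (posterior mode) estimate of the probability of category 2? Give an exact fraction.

270/713

obs 1: x=1 → posterior Dirichlet(11/3, 13/2, 8, 12/5, 11/5)
obs 2: x=3 → posterior Dirichlet(11/3, 13/2, 8, 17/5, 11/5)
obs 3: x=0 → posterior Dirichlet(14/3, 13/2, 8, 17/5, 11/5)
obs 4: x=1 → posterior Dirichlet(14/3, 15/2, 8, 17/5, 11/5)
obs 5: x=4 → posterior Dirichlet(14/3, 15/2, 8, 17/5, 16/5)
obs 6: x=2 → posterior Dirichlet(14/3, 15/2, 9, 17/5, 16/5)
obs 7: x=2 → posterior Dirichlet(14/3, 15/2, 10, 17/5, 16/5)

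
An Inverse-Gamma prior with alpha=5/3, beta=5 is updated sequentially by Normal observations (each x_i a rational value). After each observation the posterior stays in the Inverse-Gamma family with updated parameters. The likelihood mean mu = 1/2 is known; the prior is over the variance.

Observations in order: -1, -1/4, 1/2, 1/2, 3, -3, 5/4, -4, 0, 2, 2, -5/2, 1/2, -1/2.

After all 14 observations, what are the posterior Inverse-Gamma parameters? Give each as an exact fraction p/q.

obs 1: x=-1 → posterior Inverse-Gamma(13/6, 49/8)
obs 2: x=-1/4 → posterior Inverse-Gamma(8/3, 205/32)
obs 3: x=1/2 → posterior Inverse-Gamma(19/6, 205/32)
obs 4: x=1/2 → posterior Inverse-Gamma(11/3, 205/32)
obs 5: x=3 → posterior Inverse-Gamma(25/6, 305/32)
obs 6: x=-3 → posterior Inverse-Gamma(14/3, 501/32)
obs 7: x=5/4 → posterior Inverse-Gamma(31/6, 255/16)
obs 8: x=-4 → posterior Inverse-Gamma(17/3, 417/16)
obs 9: x=0 → posterior Inverse-Gamma(37/6, 419/16)
obs 10: x=2 → posterior Inverse-Gamma(20/3, 437/16)
obs 11: x=2 → posterior Inverse-Gamma(43/6, 455/16)
obs 12: x=-5/2 → posterior Inverse-Gamma(23/3, 527/16)
obs 13: x=1/2 → posterior Inverse-Gamma(49/6, 527/16)
obs 14: x=-1/2 → posterior Inverse-Gamma(26/3, 535/16)

alpha=26/3, beta=535/16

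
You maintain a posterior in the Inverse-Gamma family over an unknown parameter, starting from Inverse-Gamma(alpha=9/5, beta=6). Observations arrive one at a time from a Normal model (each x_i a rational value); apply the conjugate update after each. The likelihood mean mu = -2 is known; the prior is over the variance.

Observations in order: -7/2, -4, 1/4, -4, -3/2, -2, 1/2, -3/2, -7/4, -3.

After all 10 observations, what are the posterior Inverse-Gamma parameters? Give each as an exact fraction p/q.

obs 1: x=-7/2 → posterior Inverse-Gamma(23/10, 57/8)
obs 2: x=-4 → posterior Inverse-Gamma(14/5, 73/8)
obs 3: x=1/4 → posterior Inverse-Gamma(33/10, 373/32)
obs 4: x=-4 → posterior Inverse-Gamma(19/5, 437/32)
obs 5: x=-3/2 → posterior Inverse-Gamma(43/10, 441/32)
obs 6: x=-2 → posterior Inverse-Gamma(24/5, 441/32)
obs 7: x=1/2 → posterior Inverse-Gamma(53/10, 541/32)
obs 8: x=-3/2 → posterior Inverse-Gamma(29/5, 545/32)
obs 9: x=-7/4 → posterior Inverse-Gamma(63/10, 273/16)
obs 10: x=-3 → posterior Inverse-Gamma(34/5, 281/16)

alpha=34/5, beta=281/16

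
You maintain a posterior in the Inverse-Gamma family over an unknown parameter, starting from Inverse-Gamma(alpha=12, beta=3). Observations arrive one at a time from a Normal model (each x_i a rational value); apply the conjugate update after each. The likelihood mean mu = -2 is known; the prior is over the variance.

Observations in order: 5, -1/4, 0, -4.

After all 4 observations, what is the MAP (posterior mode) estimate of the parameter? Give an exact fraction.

obs 1: x=5 → posterior Inverse-Gamma(25/2, 55/2)
obs 2: x=-1/4 → posterior Inverse-Gamma(13, 929/32)
obs 3: x=0 → posterior Inverse-Gamma(27/2, 993/32)
obs 4: x=-4 → posterior Inverse-Gamma(14, 1057/32)

1057/480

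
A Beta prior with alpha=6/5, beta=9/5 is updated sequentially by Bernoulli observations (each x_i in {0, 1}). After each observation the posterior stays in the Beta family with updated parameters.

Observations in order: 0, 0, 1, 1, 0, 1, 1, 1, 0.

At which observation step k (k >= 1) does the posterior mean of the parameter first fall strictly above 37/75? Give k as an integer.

k = 7

obs 1: x=0 → posterior Beta(6/5, 14/5)
obs 2: x=0 → posterior Beta(6/5, 19/5)
obs 3: x=1 → posterior Beta(11/5, 19/5)
obs 4: x=1 → posterior Beta(16/5, 19/5)
obs 5: x=0 → posterior Beta(16/5, 24/5)
obs 6: x=1 → posterior Beta(21/5, 24/5)
obs 7: x=1 → posterior Beta(26/5, 24/5)
obs 8: x=1 → posterior Beta(31/5, 24/5)
obs 9: x=0 → posterior Beta(31/5, 29/5)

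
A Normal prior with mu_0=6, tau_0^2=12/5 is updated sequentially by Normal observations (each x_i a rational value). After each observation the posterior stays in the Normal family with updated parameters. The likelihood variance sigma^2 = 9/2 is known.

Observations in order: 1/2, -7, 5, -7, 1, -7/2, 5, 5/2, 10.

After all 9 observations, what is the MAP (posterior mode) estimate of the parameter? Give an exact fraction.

obs 1: x=1/2 → posterior Normal(94/23, 36/23)
obs 2: x=-7 → posterior Normal(38/31, 36/31)
obs 3: x=5 → posterior Normal(2, 12/13)
obs 4: x=-7 → posterior Normal(22/47, 36/47)
obs 5: x=1 → posterior Normal(6/11, 36/55)
obs 6: x=-7/2 → posterior Normal(2/63, 4/7)
obs 7: x=5 → posterior Normal(42/71, 36/71)
obs 8: x=5/2 → posterior Normal(62/79, 36/79)
obs 9: x=10 → posterior Normal(142/87, 12/29)

142/87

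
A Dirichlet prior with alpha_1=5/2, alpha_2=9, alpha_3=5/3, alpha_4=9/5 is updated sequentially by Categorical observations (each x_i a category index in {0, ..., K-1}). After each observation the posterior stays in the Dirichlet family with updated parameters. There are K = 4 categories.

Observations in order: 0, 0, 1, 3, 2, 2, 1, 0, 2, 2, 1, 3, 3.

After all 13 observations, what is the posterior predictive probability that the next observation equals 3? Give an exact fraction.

obs 1: x=0 → posterior Dirichlet(7/2, 9, 5/3, 9/5)
obs 2: x=0 → posterior Dirichlet(9/2, 9, 5/3, 9/5)
obs 3: x=1 → posterior Dirichlet(9/2, 10, 5/3, 9/5)
obs 4: x=3 → posterior Dirichlet(9/2, 10, 5/3, 14/5)
obs 5: x=2 → posterior Dirichlet(9/2, 10, 8/3, 14/5)
obs 6: x=2 → posterior Dirichlet(9/2, 10, 11/3, 14/5)
obs 7: x=1 → posterior Dirichlet(9/2, 11, 11/3, 14/5)
obs 8: x=0 → posterior Dirichlet(11/2, 11, 11/3, 14/5)
obs 9: x=2 → posterior Dirichlet(11/2, 11, 14/3, 14/5)
obs 10: x=2 → posterior Dirichlet(11/2, 11, 17/3, 14/5)
obs 11: x=1 → posterior Dirichlet(11/2, 12, 17/3, 14/5)
obs 12: x=3 → posterior Dirichlet(11/2, 12, 17/3, 19/5)
obs 13: x=3 → posterior Dirichlet(11/2, 12, 17/3, 24/5)

144/839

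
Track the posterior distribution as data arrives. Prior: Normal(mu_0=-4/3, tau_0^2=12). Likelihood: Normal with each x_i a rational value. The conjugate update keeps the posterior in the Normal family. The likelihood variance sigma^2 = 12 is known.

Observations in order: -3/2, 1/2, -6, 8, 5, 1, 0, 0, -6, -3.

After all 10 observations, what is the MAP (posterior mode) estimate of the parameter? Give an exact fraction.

obs 1: x=-3/2 → posterior Normal(-17/12, 6)
obs 2: x=1/2 → posterior Normal(-7/9, 4)
obs 3: x=-6 → posterior Normal(-25/12, 3)
obs 4: x=8 → posterior Normal(-1/15, 12/5)
obs 5: x=5 → posterior Normal(7/9, 2)
obs 6: x=1 → posterior Normal(17/21, 12/7)
obs 7: x=0 → posterior Normal(17/24, 3/2)
obs 8: x=0 → posterior Normal(17/27, 4/3)
obs 9: x=-6 → posterior Normal(-1/30, 6/5)
obs 10: x=-3 → posterior Normal(-10/33, 12/11)

-10/33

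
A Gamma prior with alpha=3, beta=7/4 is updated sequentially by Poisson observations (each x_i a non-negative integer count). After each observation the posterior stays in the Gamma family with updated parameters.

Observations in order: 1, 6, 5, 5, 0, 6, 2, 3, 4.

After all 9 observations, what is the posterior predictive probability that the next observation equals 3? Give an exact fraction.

obs 1: x=1 → posterior Gamma(4, 11/4)
obs 2: x=6 → posterior Gamma(10, 15/4)
obs 3: x=5 → posterior Gamma(15, 19/4)
obs 4: x=5 → posterior Gamma(20, 23/4)
obs 5: x=0 → posterior Gamma(20, 27/4)
obs 6: x=6 → posterior Gamma(26, 31/4)
obs 7: x=2 → posterior Gamma(28, 35/4)
obs 8: x=3 → posterior Gamma(31, 39/4)
obs 9: x=4 → posterior Gamma(35, 43/4)

737899027661684729418251722939746993710471085229500637876824960/3465122572092046296464724059395298458186535561070143621795409889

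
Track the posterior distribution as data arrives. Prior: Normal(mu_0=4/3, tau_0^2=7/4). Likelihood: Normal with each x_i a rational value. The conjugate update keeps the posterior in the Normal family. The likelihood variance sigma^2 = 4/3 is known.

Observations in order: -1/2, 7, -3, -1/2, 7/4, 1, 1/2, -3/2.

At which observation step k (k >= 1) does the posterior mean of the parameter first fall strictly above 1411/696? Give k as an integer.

k = 2

obs 1: x=-1/2 → posterior Normal(65/222, 28/37)
obs 2: x=7 → posterior Normal(947/348, 14/29)
obs 3: x=-3 → posterior Normal(569/474, 28/79)
obs 4: x=-1/2 → posterior Normal(253/300, 7/25)
obs 5: x=7/4 → posterior Normal(1453/1452, 28/121)
obs 6: x=1 → posterior Normal(1705/1704, 14/71)
obs 7: x=1/2 → posterior Normal(1831/1956, 28/163)
obs 8: x=-3/2 → posterior Normal(1453/2208, 7/46)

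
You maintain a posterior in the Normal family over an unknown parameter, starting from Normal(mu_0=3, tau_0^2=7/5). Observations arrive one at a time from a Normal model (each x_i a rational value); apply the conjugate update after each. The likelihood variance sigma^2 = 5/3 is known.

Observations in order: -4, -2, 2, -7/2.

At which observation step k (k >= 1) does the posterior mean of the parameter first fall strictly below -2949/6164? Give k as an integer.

k = 2

obs 1: x=-4 → posterior Normal(-9/46, 35/46)
obs 2: x=-2 → posterior Normal(-51/67, 35/67)
obs 3: x=2 → posterior Normal(-9/88, 35/88)
obs 4: x=-7/2 → posterior Normal(-165/218, 35/109)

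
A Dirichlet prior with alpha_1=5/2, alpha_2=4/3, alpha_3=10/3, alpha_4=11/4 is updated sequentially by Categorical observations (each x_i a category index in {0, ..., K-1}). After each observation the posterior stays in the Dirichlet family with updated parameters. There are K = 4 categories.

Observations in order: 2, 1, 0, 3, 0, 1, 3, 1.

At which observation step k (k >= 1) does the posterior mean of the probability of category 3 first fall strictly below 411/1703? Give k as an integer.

k = 2

obs 1: x=2 → posterior Dirichlet(5/2, 4/3, 13/3, 11/4)
obs 2: x=1 → posterior Dirichlet(5/2, 7/3, 13/3, 11/4)
obs 3: x=0 → posterior Dirichlet(7/2, 7/3, 13/3, 11/4)
obs 4: x=3 → posterior Dirichlet(7/2, 7/3, 13/3, 15/4)
obs 5: x=0 → posterior Dirichlet(9/2, 7/3, 13/3, 15/4)
obs 6: x=1 → posterior Dirichlet(9/2, 10/3, 13/3, 15/4)
obs 7: x=3 → posterior Dirichlet(9/2, 10/3, 13/3, 19/4)
obs 8: x=1 → posterior Dirichlet(9/2, 13/3, 13/3, 19/4)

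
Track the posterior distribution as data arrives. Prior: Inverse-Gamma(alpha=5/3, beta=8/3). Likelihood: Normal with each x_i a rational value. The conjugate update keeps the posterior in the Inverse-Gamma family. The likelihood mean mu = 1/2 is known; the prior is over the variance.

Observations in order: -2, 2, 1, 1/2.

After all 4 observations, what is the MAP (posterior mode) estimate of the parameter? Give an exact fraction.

obs 1: x=-2 → posterior Inverse-Gamma(13/6, 139/24)
obs 2: x=2 → posterior Inverse-Gamma(8/3, 83/12)
obs 3: x=1 → posterior Inverse-Gamma(19/6, 169/24)
obs 4: x=1/2 → posterior Inverse-Gamma(11/3, 169/24)

169/112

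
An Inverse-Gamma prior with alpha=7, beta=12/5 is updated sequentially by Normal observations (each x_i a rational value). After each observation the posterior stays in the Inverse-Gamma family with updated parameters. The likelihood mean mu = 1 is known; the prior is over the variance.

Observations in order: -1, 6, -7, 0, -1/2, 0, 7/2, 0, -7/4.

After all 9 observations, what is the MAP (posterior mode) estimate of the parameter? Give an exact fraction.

9349/2000

obs 1: x=-1 → posterior Inverse-Gamma(15/2, 22/5)
obs 2: x=6 → posterior Inverse-Gamma(8, 169/10)
obs 3: x=-7 → posterior Inverse-Gamma(17/2, 489/10)
obs 4: x=0 → posterior Inverse-Gamma(9, 247/5)
obs 5: x=-1/2 → posterior Inverse-Gamma(19/2, 2021/40)
obs 6: x=0 → posterior Inverse-Gamma(10, 2041/40)
obs 7: x=7/2 → posterior Inverse-Gamma(21/2, 1083/20)
obs 8: x=0 → posterior Inverse-Gamma(11, 1093/20)
obs 9: x=-7/4 → posterior Inverse-Gamma(23/2, 9349/160)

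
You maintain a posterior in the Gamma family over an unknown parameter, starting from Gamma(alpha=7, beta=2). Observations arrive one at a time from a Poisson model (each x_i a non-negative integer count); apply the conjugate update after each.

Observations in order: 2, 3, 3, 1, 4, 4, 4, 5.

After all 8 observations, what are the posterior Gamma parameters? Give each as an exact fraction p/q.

alpha=33, beta=10

obs 1: x=2 → posterior Gamma(9, 3)
obs 2: x=3 → posterior Gamma(12, 4)
obs 3: x=3 → posterior Gamma(15, 5)
obs 4: x=1 → posterior Gamma(16, 6)
obs 5: x=4 → posterior Gamma(20, 7)
obs 6: x=4 → posterior Gamma(24, 8)
obs 7: x=4 → posterior Gamma(28, 9)
obs 8: x=5 → posterior Gamma(33, 10)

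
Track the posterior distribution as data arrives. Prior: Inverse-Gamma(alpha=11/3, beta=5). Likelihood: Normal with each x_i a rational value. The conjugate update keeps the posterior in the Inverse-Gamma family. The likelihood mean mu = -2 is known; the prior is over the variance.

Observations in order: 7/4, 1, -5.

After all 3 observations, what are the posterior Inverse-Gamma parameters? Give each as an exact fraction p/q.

alpha=31/6, beta=673/32

obs 1: x=7/4 → posterior Inverse-Gamma(25/6, 385/32)
obs 2: x=1 → posterior Inverse-Gamma(14/3, 529/32)
obs 3: x=-5 → posterior Inverse-Gamma(31/6, 673/32)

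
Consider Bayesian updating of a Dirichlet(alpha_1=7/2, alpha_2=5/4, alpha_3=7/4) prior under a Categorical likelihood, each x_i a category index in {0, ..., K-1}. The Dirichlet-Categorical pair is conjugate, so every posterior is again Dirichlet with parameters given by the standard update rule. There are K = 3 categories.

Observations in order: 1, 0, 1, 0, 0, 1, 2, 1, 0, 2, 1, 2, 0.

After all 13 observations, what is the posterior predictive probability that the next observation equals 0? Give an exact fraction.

17/39

obs 1: x=1 → posterior Dirichlet(7/2, 9/4, 7/4)
obs 2: x=0 → posterior Dirichlet(9/2, 9/4, 7/4)
obs 3: x=1 → posterior Dirichlet(9/2, 13/4, 7/4)
obs 4: x=0 → posterior Dirichlet(11/2, 13/4, 7/4)
obs 5: x=0 → posterior Dirichlet(13/2, 13/4, 7/4)
obs 6: x=1 → posterior Dirichlet(13/2, 17/4, 7/4)
obs 7: x=2 → posterior Dirichlet(13/2, 17/4, 11/4)
obs 8: x=1 → posterior Dirichlet(13/2, 21/4, 11/4)
obs 9: x=0 → posterior Dirichlet(15/2, 21/4, 11/4)
obs 10: x=2 → posterior Dirichlet(15/2, 21/4, 15/4)
obs 11: x=1 → posterior Dirichlet(15/2, 25/4, 15/4)
obs 12: x=2 → posterior Dirichlet(15/2, 25/4, 19/4)
obs 13: x=0 → posterior Dirichlet(17/2, 25/4, 19/4)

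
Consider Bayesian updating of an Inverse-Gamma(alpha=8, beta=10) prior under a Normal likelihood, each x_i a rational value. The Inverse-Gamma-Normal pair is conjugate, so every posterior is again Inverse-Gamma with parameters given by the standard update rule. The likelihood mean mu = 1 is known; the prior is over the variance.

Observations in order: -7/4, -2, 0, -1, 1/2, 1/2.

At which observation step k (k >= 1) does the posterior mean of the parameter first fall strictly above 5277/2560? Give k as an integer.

k = 2

obs 1: x=-7/4 → posterior Inverse-Gamma(17/2, 441/32)
obs 2: x=-2 → posterior Inverse-Gamma(9, 585/32)
obs 3: x=0 → posterior Inverse-Gamma(19/2, 601/32)
obs 4: x=-1 → posterior Inverse-Gamma(10, 665/32)
obs 5: x=1/2 → posterior Inverse-Gamma(21/2, 669/32)
obs 6: x=1/2 → posterior Inverse-Gamma(11, 673/32)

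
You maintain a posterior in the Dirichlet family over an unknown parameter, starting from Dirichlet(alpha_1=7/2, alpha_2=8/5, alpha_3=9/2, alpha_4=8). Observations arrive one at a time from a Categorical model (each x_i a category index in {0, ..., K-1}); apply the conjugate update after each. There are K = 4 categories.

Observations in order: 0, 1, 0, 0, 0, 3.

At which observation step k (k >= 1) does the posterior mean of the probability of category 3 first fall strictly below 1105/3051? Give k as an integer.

k = 5

obs 1: x=0 → posterior Dirichlet(9/2, 8/5, 9/2, 8)
obs 2: x=1 → posterior Dirichlet(9/2, 13/5, 9/2, 8)
obs 3: x=0 → posterior Dirichlet(11/2, 13/5, 9/2, 8)
obs 4: x=0 → posterior Dirichlet(13/2, 13/5, 9/2, 8)
obs 5: x=0 → posterior Dirichlet(15/2, 13/5, 9/2, 8)
obs 6: x=3 → posterior Dirichlet(15/2, 13/5, 9/2, 9)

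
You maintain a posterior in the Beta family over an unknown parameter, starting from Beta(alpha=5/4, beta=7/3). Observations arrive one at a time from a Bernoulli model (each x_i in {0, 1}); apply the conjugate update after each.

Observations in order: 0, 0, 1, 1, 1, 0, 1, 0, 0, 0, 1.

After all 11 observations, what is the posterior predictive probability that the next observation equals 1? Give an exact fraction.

3/7

obs 1: x=0 → posterior Beta(5/4, 10/3)
obs 2: x=0 → posterior Beta(5/4, 13/3)
obs 3: x=1 → posterior Beta(9/4, 13/3)
obs 4: x=1 → posterior Beta(13/4, 13/3)
obs 5: x=1 → posterior Beta(17/4, 13/3)
obs 6: x=0 → posterior Beta(17/4, 16/3)
obs 7: x=1 → posterior Beta(21/4, 16/3)
obs 8: x=0 → posterior Beta(21/4, 19/3)
obs 9: x=0 → posterior Beta(21/4, 22/3)
obs 10: x=0 → posterior Beta(21/4, 25/3)
obs 11: x=1 → posterior Beta(25/4, 25/3)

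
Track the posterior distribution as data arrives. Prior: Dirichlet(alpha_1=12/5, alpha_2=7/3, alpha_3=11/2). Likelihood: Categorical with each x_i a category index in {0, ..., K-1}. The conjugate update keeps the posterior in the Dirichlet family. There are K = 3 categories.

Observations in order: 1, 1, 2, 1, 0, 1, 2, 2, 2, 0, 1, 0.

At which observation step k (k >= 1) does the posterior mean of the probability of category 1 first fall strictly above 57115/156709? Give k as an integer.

obs 1: x=1 → posterior Dirichlet(12/5, 10/3, 11/2)
obs 2: x=1 → posterior Dirichlet(12/5, 13/3, 11/2)
obs 3: x=2 → posterior Dirichlet(12/5, 13/3, 13/2)
obs 4: x=1 → posterior Dirichlet(12/5, 16/3, 13/2)
obs 5: x=0 → posterior Dirichlet(17/5, 16/3, 13/2)
obs 6: x=1 → posterior Dirichlet(17/5, 19/3, 13/2)
obs 7: x=2 → posterior Dirichlet(17/5, 19/3, 15/2)
obs 8: x=2 → posterior Dirichlet(17/5, 19/3, 17/2)
obs 9: x=2 → posterior Dirichlet(17/5, 19/3, 19/2)
obs 10: x=0 → posterior Dirichlet(22/5, 19/3, 19/2)
obs 11: x=1 → posterior Dirichlet(22/5, 22/3, 19/2)
obs 12: x=0 → posterior Dirichlet(27/5, 22/3, 19/2)

k = 4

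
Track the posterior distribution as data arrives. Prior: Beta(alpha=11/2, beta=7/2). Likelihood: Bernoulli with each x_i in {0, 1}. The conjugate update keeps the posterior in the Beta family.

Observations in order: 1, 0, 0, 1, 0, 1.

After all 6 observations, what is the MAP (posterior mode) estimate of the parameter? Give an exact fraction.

obs 1: x=1 → posterior Beta(13/2, 7/2)
obs 2: x=0 → posterior Beta(13/2, 9/2)
obs 3: x=0 → posterior Beta(13/2, 11/2)
obs 4: x=1 → posterior Beta(15/2, 11/2)
obs 5: x=0 → posterior Beta(15/2, 13/2)
obs 6: x=1 → posterior Beta(17/2, 13/2)

15/26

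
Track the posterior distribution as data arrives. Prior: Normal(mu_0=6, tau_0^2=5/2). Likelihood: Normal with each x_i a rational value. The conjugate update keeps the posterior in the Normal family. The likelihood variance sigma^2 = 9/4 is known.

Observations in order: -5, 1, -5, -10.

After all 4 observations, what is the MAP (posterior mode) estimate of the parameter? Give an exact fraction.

obs 1: x=-5 → posterior Normal(4/19, 45/38)
obs 2: x=1 → posterior Normal(14/29, 45/58)
obs 3: x=-5 → posterior Normal(-12/13, 15/26)
obs 4: x=-10 → posterior Normal(-136/49, 45/98)

-136/49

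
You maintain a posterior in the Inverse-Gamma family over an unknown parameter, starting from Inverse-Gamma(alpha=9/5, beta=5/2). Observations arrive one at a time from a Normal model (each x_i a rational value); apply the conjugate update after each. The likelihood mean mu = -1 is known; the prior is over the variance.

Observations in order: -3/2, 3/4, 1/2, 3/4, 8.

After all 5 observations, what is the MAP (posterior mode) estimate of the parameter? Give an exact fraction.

3785/424

obs 1: x=-3/2 → posterior Inverse-Gamma(23/10, 21/8)
obs 2: x=3/4 → posterior Inverse-Gamma(14/5, 133/32)
obs 3: x=1/2 → posterior Inverse-Gamma(33/10, 169/32)
obs 4: x=3/4 → posterior Inverse-Gamma(19/5, 109/16)
obs 5: x=8 → posterior Inverse-Gamma(43/10, 757/16)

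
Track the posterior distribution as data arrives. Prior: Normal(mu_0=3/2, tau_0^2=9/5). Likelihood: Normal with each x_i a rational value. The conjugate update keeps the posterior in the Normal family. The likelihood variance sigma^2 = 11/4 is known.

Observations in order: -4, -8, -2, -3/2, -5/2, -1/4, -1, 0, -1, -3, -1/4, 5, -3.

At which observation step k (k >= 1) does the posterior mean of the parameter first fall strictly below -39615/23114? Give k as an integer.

obs 1: x=-4 → posterior Normal(-123/182, 99/91)
obs 2: x=-8 → posterior Normal(-699/254, 99/127)
obs 3: x=-2 → posterior Normal(-843/326, 99/163)
obs 4: x=-3/2 → posterior Normal(-951/398, 99/199)
obs 5: x=-5/2 → posterior Normal(-1131/470, 99/235)
obs 6: x=-1/4 → posterior Normal(-1149/542, 99/271)
obs 7: x=-1 → posterior Normal(-1221/614, 99/307)
obs 8: x=0 → posterior Normal(-1221/686, 99/343)
obs 9: x=-1 → posterior Normal(-1293/758, 99/379)
obs 10: x=-3 → posterior Normal(-1509/830, 99/415)
obs 11: x=-1/4 → posterior Normal(-1527/902, 9/41)
obs 12: x=5 → posterior Normal(-1167/974, 99/487)
obs 13: x=-3 → posterior Normal(-1383/1046, 99/523)

k = 2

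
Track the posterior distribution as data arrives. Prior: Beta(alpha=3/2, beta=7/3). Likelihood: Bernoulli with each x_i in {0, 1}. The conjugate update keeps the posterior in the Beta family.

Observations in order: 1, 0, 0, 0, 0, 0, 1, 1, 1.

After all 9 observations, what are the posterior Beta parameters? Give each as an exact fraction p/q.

obs 1: x=1 → posterior Beta(5/2, 7/3)
obs 2: x=0 → posterior Beta(5/2, 10/3)
obs 3: x=0 → posterior Beta(5/2, 13/3)
obs 4: x=0 → posterior Beta(5/2, 16/3)
obs 5: x=0 → posterior Beta(5/2, 19/3)
obs 6: x=0 → posterior Beta(5/2, 22/3)
obs 7: x=1 → posterior Beta(7/2, 22/3)
obs 8: x=1 → posterior Beta(9/2, 22/3)
obs 9: x=1 → posterior Beta(11/2, 22/3)

alpha=11/2, beta=22/3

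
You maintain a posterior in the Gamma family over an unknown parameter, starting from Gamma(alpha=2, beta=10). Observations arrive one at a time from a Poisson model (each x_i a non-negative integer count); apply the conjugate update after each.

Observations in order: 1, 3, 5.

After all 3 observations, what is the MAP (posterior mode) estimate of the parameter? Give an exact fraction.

10/13

obs 1: x=1 → posterior Gamma(3, 11)
obs 2: x=3 → posterior Gamma(6, 12)
obs 3: x=5 → posterior Gamma(11, 13)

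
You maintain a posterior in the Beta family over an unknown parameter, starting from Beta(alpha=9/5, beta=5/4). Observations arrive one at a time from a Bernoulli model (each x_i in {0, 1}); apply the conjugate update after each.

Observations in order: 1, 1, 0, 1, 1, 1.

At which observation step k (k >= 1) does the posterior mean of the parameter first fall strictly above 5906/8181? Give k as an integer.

k = 2

obs 1: x=1 → posterior Beta(14/5, 5/4)
obs 2: x=1 → posterior Beta(19/5, 5/4)
obs 3: x=0 → posterior Beta(19/5, 9/4)
obs 4: x=1 → posterior Beta(24/5, 9/4)
obs 5: x=1 → posterior Beta(29/5, 9/4)
obs 6: x=1 → posterior Beta(34/5, 9/4)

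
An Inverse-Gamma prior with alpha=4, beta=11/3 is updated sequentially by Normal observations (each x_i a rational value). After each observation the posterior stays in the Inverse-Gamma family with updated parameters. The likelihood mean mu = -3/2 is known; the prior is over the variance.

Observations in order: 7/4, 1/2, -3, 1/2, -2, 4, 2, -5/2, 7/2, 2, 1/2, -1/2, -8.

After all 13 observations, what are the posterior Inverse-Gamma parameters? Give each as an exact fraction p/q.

alpha=21/2, beta=7507/96

obs 1: x=7/4 → posterior Inverse-Gamma(9/2, 859/96)
obs 2: x=1/2 → posterior Inverse-Gamma(5, 1051/96)
obs 3: x=-3 → posterior Inverse-Gamma(11/2, 1159/96)
obs 4: x=1/2 → posterior Inverse-Gamma(6, 1351/96)
obs 5: x=-2 → posterior Inverse-Gamma(13/2, 1363/96)
obs 6: x=4 → posterior Inverse-Gamma(7, 2815/96)
obs 7: x=2 → posterior Inverse-Gamma(15/2, 3403/96)
obs 8: x=-5/2 → posterior Inverse-Gamma(8, 3451/96)
obs 9: x=7/2 → posterior Inverse-Gamma(17/2, 4651/96)
obs 10: x=2 → posterior Inverse-Gamma(9, 5239/96)
obs 11: x=1/2 → posterior Inverse-Gamma(19/2, 5431/96)
obs 12: x=-1/2 → posterior Inverse-Gamma(10, 5479/96)
obs 13: x=-8 → posterior Inverse-Gamma(21/2, 7507/96)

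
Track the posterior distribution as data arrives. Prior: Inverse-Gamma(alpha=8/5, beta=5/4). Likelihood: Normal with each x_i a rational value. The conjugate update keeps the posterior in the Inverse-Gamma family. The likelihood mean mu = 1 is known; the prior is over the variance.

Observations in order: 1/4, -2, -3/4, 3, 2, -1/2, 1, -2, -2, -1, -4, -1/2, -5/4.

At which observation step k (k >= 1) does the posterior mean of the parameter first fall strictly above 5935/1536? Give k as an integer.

obs 1: x=1/4 → posterior Inverse-Gamma(21/10, 49/32)
obs 2: x=-2 → posterior Inverse-Gamma(13/5, 193/32)
obs 3: x=-3/4 → posterior Inverse-Gamma(31/10, 121/16)
obs 4: x=3 → posterior Inverse-Gamma(18/5, 153/16)
obs 5: x=2 → posterior Inverse-Gamma(41/10, 161/16)
obs 6: x=-1/2 → posterior Inverse-Gamma(23/5, 179/16)
obs 7: x=1 → posterior Inverse-Gamma(51/10, 179/16)
obs 8: x=-2 → posterior Inverse-Gamma(28/5, 251/16)
obs 9: x=-2 → posterior Inverse-Gamma(61/10, 323/16)
obs 10: x=-1 → posterior Inverse-Gamma(33/5, 355/16)
obs 11: x=-4 → posterior Inverse-Gamma(71/10, 555/16)
obs 12: x=-1/2 → posterior Inverse-Gamma(38/5, 573/16)
obs 13: x=-5/4 → posterior Inverse-Gamma(81/10, 1227/32)

k = 9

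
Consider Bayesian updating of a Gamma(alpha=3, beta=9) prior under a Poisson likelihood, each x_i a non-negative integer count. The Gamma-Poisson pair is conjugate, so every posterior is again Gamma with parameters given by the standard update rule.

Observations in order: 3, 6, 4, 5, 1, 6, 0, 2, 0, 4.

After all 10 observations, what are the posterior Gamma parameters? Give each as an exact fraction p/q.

obs 1: x=3 → posterior Gamma(6, 10)
obs 2: x=6 → posterior Gamma(12, 11)
obs 3: x=4 → posterior Gamma(16, 12)
obs 4: x=5 → posterior Gamma(21, 13)
obs 5: x=1 → posterior Gamma(22, 14)
obs 6: x=6 → posterior Gamma(28, 15)
obs 7: x=0 → posterior Gamma(28, 16)
obs 8: x=2 → posterior Gamma(30, 17)
obs 9: x=0 → posterior Gamma(30, 18)
obs 10: x=4 → posterior Gamma(34, 19)

alpha=34, beta=19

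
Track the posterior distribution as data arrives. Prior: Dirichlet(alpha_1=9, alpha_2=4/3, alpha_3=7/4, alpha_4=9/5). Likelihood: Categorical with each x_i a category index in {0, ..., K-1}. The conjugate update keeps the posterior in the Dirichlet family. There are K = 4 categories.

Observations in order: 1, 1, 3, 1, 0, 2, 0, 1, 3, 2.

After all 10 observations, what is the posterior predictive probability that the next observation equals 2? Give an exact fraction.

225/1433

obs 1: x=1 → posterior Dirichlet(9, 7/3, 7/4, 9/5)
obs 2: x=1 → posterior Dirichlet(9, 10/3, 7/4, 9/5)
obs 3: x=3 → posterior Dirichlet(9, 10/3, 7/4, 14/5)
obs 4: x=1 → posterior Dirichlet(9, 13/3, 7/4, 14/5)
obs 5: x=0 → posterior Dirichlet(10, 13/3, 7/4, 14/5)
obs 6: x=2 → posterior Dirichlet(10, 13/3, 11/4, 14/5)
obs 7: x=0 → posterior Dirichlet(11, 13/3, 11/4, 14/5)
obs 8: x=1 → posterior Dirichlet(11, 16/3, 11/4, 14/5)
obs 9: x=3 → posterior Dirichlet(11, 16/3, 11/4, 19/5)
obs 10: x=2 → posterior Dirichlet(11, 16/3, 15/4, 19/5)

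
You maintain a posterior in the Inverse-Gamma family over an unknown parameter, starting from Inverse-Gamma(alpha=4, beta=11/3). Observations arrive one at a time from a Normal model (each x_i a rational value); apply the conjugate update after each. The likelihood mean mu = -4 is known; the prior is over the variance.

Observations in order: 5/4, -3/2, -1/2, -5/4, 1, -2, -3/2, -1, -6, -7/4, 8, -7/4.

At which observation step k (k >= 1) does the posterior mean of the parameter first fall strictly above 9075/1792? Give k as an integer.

k = 2

obs 1: x=5/4 → posterior Inverse-Gamma(9/2, 1675/96)
obs 2: x=-3/2 → posterior Inverse-Gamma(5, 1975/96)
obs 3: x=-1/2 → posterior Inverse-Gamma(11/2, 2563/96)
obs 4: x=-5/4 → posterior Inverse-Gamma(6, 1463/48)
obs 5: x=1 → posterior Inverse-Gamma(13/2, 2063/48)
obs 6: x=-2 → posterior Inverse-Gamma(7, 2159/48)
obs 7: x=-3/2 → posterior Inverse-Gamma(15/2, 2309/48)
obs 8: x=-1 → posterior Inverse-Gamma(8, 2525/48)
obs 9: x=-6 → posterior Inverse-Gamma(17/2, 2621/48)
obs 10: x=-7/4 → posterior Inverse-Gamma(9, 5485/96)
obs 11: x=8 → posterior Inverse-Gamma(19/2, 12397/96)
obs 12: x=-7/4 → posterior Inverse-Gamma(10, 395/3)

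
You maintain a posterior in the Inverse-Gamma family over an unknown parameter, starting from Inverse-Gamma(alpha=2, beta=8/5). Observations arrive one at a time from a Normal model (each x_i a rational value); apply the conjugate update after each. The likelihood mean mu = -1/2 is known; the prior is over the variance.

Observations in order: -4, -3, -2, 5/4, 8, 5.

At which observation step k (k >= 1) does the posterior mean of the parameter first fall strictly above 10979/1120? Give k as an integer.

obs 1: x=-4 → posterior Inverse-Gamma(5/2, 309/40)
obs 2: x=-3 → posterior Inverse-Gamma(3, 217/20)
obs 3: x=-2 → posterior Inverse-Gamma(7/2, 479/40)
obs 4: x=5/4 → posterior Inverse-Gamma(4, 2161/160)
obs 5: x=8 → posterior Inverse-Gamma(9/2, 7941/160)
obs 6: x=5 → posterior Inverse-Gamma(5, 10361/160)

k = 5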